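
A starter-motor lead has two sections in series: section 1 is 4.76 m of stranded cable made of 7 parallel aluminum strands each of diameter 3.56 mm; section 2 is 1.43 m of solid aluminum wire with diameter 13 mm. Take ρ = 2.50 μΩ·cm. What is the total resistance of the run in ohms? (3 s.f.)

0.00198 Ω

ρ = 2.50 μΩ·cm = 2.50×10^-8 Ω·m
Section 1: A_strand = π(1.7800e-03)² = 9.954e-06 m²; R₁ = ρL/(N·A_s) = (2.50×10^-8)(4.76)/(7×9.954e-06) = 0.001708 Ω
Section 2: A = π(d/2)² = π(6.5000e-03 m)² = 1.327e-04 m²
R₂ = (2.50×10^-8)(1.43)/(1.327e-04) = 2.693×10^-4 Ω
R = R₁ + R₂ = 0.00198 Ω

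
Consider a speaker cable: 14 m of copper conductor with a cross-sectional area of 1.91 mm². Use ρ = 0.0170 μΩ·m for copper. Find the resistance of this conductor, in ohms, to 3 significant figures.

ρ = 0.0170 μΩ·m = 1.70×10^-8 Ω·m
A = 1.91 mm² = 1.910e-06 m²
R = ρL/A = (1.70×10^-8)(14 m)/(1.910e-06 m²) = 0.125 Ω

0.125 Ω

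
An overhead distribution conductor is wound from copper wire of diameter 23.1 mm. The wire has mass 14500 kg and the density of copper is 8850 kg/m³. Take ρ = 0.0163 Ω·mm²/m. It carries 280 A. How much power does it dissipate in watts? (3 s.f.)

11900 W

ρ = 0.0163 Ω·mm²/m = 1.63×10^-8 Ω·m
A = π(d/2)² = π(1.1550e-02 m)² = 4.1910e-04 m²
L = m/(density·A) = 14500/(8850×4.1910e-04) = 3909 m
R = ρL/A = (1.63×10^-8)(3909)/(4.1910e-04) = 0.152 Ω
P = I²R = (280)² × 0.152 = 11900 W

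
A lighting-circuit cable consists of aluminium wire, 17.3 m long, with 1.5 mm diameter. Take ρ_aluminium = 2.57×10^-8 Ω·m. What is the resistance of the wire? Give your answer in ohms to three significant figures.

A = π(d/2)² = π(7.5000e-04 m)² = 1.767e-06 m²
R = ρL/A = (2.57×10^-8)(17.3 m)/(1.767e-06 m²) = 0.252 Ω

0.252 Ω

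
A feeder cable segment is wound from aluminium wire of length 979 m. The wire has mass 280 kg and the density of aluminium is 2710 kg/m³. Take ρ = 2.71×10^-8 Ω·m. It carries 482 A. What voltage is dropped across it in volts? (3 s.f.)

121 V

A = m/(density·L) = 280/(2710×979) = 1.0554e-04 m²
R = ρL/A = (2.71×10^-8)(979)/(1.0554e-04) = 0.2514 Ω
V = IR = 482 × 0.2514 = 121 V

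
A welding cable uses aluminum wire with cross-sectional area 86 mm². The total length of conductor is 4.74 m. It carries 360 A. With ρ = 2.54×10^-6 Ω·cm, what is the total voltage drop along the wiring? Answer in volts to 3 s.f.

0.504 V

ρ = 2.54×10^-6 Ω·cm = 2.54×10^-8 Ω·m
A = 86 mm² = 8.600e-05 m²
R = ρL/A = (2.54×10^-8)(4.74)/(8.600e-05) = 0.0014 Ω
V = IR = 360 × 0.0014 = 0.504 V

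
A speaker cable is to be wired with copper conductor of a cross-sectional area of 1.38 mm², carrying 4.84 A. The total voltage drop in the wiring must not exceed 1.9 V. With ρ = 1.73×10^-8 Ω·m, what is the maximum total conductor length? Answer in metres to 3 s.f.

A = 1.38 mm² = 1.380e-06 m²
L_max = V_max·A/(1·ρI) = (1.9)(1.380e-06)/(1.73×10^-8×4.84) = 31.3 m

31.3 m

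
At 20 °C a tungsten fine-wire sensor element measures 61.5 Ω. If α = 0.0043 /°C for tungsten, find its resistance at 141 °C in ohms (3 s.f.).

93.5 Ω

ΔT = 141 − 20 = 121 °C
R = R₀(1 + αΔT) = 61.5 × (1 + 0.0043×121) = 61.5 × 1.52 = 93.5 Ω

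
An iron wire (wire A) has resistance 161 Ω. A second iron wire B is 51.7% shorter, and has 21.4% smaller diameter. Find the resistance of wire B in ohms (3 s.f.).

126 Ω

R ∝ L/d², so R_B/R_A = (1 − 51.7/100) × (1 − 21.4/100)⁻²
= 0.483 × 1.619 = 0.7818
R_B = 0.7818 × 161 = 126 Ω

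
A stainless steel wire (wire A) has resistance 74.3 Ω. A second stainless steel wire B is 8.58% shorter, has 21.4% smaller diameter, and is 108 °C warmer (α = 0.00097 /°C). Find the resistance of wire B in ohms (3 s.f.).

121 Ω

R ∝ ρL/d² with ρ ∝ (1+αΔT), so R_B/R_A = (1 − 8.58/100) × (1 − 21.4/100)⁻² × (1 + 0.00097×108)
= 0.9142 × 1.619 × 1.105 = 1.635
R_B = 1.635 × 74.3 = 121 Ω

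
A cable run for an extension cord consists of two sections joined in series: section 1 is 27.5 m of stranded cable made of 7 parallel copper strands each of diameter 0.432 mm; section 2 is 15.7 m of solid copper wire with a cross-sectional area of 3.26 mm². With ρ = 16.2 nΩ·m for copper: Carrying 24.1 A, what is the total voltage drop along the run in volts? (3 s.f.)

12.3 V

ρ = 16.2 nΩ·m = 1.62×10^-8 Ω·m
Section 1: A_strand = π(2.1600e-04)² = 1.466e-07 m²; R₁ = ρL/(N·A_s) = (1.62×10^-8)(27.5)/(7×1.466e-07) = 0.4342 Ω
Section 2: A = 3.26 mm² = 3.260e-06 m²
R₂ = (1.62×10^-8)(15.7)/(3.260e-06) = 0.07802 Ω
R = R₁ + R₂ = 0.5122 Ω
V = IR = 24.1 × 0.5122 = 12.3 V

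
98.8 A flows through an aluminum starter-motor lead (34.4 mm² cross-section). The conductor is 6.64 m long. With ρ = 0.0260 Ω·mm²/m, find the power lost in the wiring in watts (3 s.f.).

49.0 W

ρ = 0.0260 Ω·mm²/m = 2.60×10^-8 Ω·m
A = 34.4 mm² = 3.440e-05 m²
R = ρL/A = (2.60×10^-8)(6.64)/(3.440e-05) = 0.005019 Ω
P = I²R = (98.8)² × 0.005019 = 49.0 W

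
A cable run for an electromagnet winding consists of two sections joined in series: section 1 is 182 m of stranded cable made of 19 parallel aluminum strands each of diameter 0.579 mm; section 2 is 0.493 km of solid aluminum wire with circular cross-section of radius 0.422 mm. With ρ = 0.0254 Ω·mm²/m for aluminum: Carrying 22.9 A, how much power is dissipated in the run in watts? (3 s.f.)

12200 W

ρ = 0.0254 Ω·mm²/m = 2.54×10^-8 Ω·m
Section 1: A_strand = π(2.8950e-04)² = 2.633e-07 m²; R₁ = ρL/(N·A_s) = (2.54×10^-8)(182)/(19×2.633e-07) = 0.9241 Ω
Section 2: A = πr² = π(4.2200e-04 m)² = 5.595e-07 m²
R₂ = (2.54×10^-8)(493)/(5.595e-07) = 22.38 Ω
R = R₁ + R₂ = 23.31 Ω
P = I²R = (22.9)² × 23.31 = 12200 W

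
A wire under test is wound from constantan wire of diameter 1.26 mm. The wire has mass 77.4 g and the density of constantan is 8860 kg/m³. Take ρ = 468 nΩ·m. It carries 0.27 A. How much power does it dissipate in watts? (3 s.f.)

ρ = 468 nΩ·m = 4.68×10^-7 Ω·m
A = π(d/2)² = π(6.3000e-04 m)² = 1.2469e-06 m²
L = m/(density·A) = 0.0774/(8860×1.2469e-06) = 7.006 m
R = ρL/A = (4.68×10^-7)(7.006)/(1.2469e-06) = 2.63 Ω
P = I²R = (0.27)² × 2.63 = 0.192 W

0.192 W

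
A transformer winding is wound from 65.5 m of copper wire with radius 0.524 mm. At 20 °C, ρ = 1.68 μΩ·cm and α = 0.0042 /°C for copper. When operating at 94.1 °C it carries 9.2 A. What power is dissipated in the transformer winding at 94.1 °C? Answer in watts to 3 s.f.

ρ = 1.68 μΩ·cm = 1.68×10^-8 Ω·m
A = πr² = π(5.2400e-04 m)² = 8.626e-07 m²
R₍20₎ = ρL/A = (1.68×10^-8)(65.5)/(8.626e-07) = 1.276 Ω
R₍94.1₎ = R₍20₎(1 + αΔT) = 1.276 × (1 + 0.0042×74.1) = 1.673 Ω
P = I²R = (9.2)² × 1.673 = 142 W

142 W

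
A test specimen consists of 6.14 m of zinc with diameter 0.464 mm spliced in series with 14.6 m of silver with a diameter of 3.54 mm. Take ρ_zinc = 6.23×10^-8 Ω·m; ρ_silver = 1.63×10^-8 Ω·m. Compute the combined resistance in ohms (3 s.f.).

Segment 1: A = π(d/2)² = π(2.3200e-04 m)² = 1.691e-07 m²
R₁ = ρL/A = (6.23×10^-8)(6.14)/(1.691e-07) = 2.262 Ω
Segment 2: A = π(d/2)² = π(1.7700e-03 m)² = 9.842e-06 m²
R₂ = (1.63×10^-8)(14.6)/(9.842e-06) = 0.02418 Ω
R = R₁ + R₂ = 2.29 Ω

2.29 Ω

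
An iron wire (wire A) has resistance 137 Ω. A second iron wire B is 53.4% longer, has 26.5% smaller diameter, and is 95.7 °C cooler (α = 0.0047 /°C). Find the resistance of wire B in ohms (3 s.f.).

R ∝ ρL/d² with ρ ∝ (1+αΔT), so R_B/R_A = (1 + 53.4/100) × (1 − 26.5/100)⁻² × (1 − 0.0047×95.7)
= 1.534 × 1.851 × 0.5502 = 1.562
R_B = 1.562 × 137 = 214 Ω

214 Ω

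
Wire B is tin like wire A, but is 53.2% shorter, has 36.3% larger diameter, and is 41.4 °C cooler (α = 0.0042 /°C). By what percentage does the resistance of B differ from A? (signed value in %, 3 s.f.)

R ∝ ρL/d² with ρ ∝ (1+αΔT), so R_B/R_A = (1 − 53.2/100) × (1 + 36.3/100)⁻² × (1 − 0.0042×41.4)
= 0.468 × 0.5383 × 0.8261 = 0.2081
(R_B − R_A)/R_A = 0.2081 − 1 = -79.2%

-79.2%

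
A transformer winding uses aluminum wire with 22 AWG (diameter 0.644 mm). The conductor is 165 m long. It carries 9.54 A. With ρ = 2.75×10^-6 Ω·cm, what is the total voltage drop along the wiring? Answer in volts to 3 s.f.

ρ = 2.75×10^-6 Ω·cm = 2.75×10^-8 Ω·m
A = π(0.644/2 mm)² = π(3.2200e-04 m)² = 3.257e-07 m²
R = ρL/A = (2.75×10^-8)(165)/(3.257e-07) = 13.93 Ω
V = IR = 9.54 × 13.93 = 133 V

133 V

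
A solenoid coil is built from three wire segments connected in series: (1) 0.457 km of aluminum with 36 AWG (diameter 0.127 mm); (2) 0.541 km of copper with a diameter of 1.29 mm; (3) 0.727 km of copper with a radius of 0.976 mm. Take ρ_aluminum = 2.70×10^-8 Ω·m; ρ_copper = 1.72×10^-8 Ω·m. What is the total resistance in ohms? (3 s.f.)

985 Ω

Seg 1: A = π(0.127/2 mm)² = π(6.3500e-05 m)² = 1.267e-08 m²
R_1 = (2.70×10^-8)(457)/(1.267e-08) = 974.1 Ω
Seg 2: A = π(d/2)² = π(6.4500e-04 m)² = 1.307e-06 m²
R_2 = (1.72×10^-8)(541)/(1.307e-06) = 7.12 Ω
Seg 3: A = πr² = π(9.7600e-04 m)² = 2.993e-06 m²
R_3 = (1.72×10^-8)(727)/(2.993e-06) = 4.178 Ω
R_total = R_1 + R_2 + R_3 = 985 Ω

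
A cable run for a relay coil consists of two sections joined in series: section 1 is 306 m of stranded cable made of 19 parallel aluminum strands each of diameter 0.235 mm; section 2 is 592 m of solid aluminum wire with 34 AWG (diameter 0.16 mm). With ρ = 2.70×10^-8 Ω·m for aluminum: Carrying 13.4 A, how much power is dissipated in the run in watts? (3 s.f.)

1.45×10^5 W

Section 1: A_strand = π(1.1750e-04)² = 4.337e-08 m²; R₁ = ρL/(N·A_s) = (2.70×10^-8)(306)/(19×4.337e-08) = 10.03 Ω
Section 2: A = π(0.16/2 mm)² = π(8.0000e-05 m)² = 2.011e-08 m²
R₂ = (2.70×10^-8)(592)/(2.011e-08) = 795 Ω
R = R₁ + R₂ = 805 Ω
P = I²R = (13.4)² × 805 = 1.45×10^5 W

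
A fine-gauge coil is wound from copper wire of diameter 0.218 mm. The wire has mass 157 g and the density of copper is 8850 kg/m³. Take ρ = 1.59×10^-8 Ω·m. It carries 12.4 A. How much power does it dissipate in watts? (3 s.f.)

A = π(d/2)² = π(1.0900e-04 m)² = 3.7325e-08 m²
L = m/(density·A) = 0.157/(8850×3.7325e-08) = 475.3 m
R = ρL/A = (1.59×10^-8)(475.3)/(3.7325e-08) = 202.5 Ω
P = I²R = (12.4)² × 202.5 = 31100 W

31100 W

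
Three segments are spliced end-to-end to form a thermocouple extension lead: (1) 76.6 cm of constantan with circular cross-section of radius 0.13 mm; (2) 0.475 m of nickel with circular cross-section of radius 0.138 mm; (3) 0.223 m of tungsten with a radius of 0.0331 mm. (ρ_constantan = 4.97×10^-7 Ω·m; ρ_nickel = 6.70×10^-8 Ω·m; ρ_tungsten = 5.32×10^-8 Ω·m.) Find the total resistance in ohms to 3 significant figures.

Seg 1: A = πr² = π(1.3000e-04 m)² = 5.309e-08 m²
R_1 = (4.97×10^-7)(0.766)/(5.309e-08) = 7.17 Ω
Seg 2: A = πr² = π(1.3800e-04 m)² = 5.983e-08 m²
R_2 = (6.70×10^-8)(0.475)/(5.983e-08) = 0.5319 Ω
Seg 3: A = πr² = π(3.3100e-05 m)² = 3.442e-09 m²
R_3 = (5.32×10^-8)(0.223)/(3.442e-09) = 3.447 Ω
R_total = R_1 + R_2 + R_3 = 11.1 Ω

11.1 Ω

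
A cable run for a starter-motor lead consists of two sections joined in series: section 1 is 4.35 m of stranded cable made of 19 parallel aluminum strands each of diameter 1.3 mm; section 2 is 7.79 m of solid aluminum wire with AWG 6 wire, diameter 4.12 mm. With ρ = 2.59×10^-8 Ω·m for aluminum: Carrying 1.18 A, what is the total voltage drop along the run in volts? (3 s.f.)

0.0231 V

Section 1: A_strand = π(6.5000e-04)² = 1.327e-06 m²; R₁ = ρL/(N·A_s) = (2.59×10^-8)(4.35)/(19×1.327e-06) = 0.004467 Ω
Section 2: A = π(4.12/2 mm)² = π(2.0600e-03 m)² = 1.333e-05 m²
R₂ = (2.59×10^-8)(7.79)/(1.333e-05) = 0.01513 Ω
R = R₁ + R₂ = 0.0196 Ω
V = IR = 1.18 × 0.0196 = 0.0231 V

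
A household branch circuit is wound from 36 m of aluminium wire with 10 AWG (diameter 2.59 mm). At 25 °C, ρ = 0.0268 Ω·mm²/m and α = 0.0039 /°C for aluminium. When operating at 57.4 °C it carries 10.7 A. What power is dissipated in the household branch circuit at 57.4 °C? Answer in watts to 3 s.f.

ρ = 0.0268 Ω·mm²/m = 2.68×10^-8 Ω·m
A = π(2.59/2 mm)² = π(1.2950e-03 m)² = 5.269e-06 m²
R₍25₎ = ρL/A = (2.68×10^-8)(36)/(5.269e-06) = 0.1831 Ω
R₍57.4₎ = R₍25₎(1 + αΔT) = 0.1831 × (1 + 0.0039×32.4) = 0.2063 Ω
P = I²R = (10.7)² × 0.2063 = 23.6 W

23.6 W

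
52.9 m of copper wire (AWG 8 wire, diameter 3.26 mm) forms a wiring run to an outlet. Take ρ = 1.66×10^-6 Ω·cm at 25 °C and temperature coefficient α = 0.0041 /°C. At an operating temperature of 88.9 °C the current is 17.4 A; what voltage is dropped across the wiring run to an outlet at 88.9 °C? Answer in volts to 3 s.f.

2.31 V

ρ = 1.66×10^-6 Ω·cm = 1.66×10^-8 Ω·m
A = π(3.26/2 mm)² = π(1.6300e-03 m)² = 8.347e-06 m²
R₍25₎ = ρL/A = (1.66×10^-8)(52.9)/(8.347e-06) = 0.1052 Ω
R₍88.9₎ = R₍25₎(1 + αΔT) = 0.1052 × (1 + 0.0041×63.9) = 0.1328 Ω
V = IR = 17.4 × 0.1328 = 2.31 V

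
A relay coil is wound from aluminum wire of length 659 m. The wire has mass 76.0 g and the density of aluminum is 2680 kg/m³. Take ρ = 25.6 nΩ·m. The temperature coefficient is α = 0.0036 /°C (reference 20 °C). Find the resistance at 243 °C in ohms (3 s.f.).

ρ = 25.6 nΩ·m = 2.56×10^-8 Ω·m
A = m/(density·L) = 0.076/(2680×659) = 4.3032e-08 m²
R = ρL/A = (2.56×10^-8)(659)/(4.3032e-08) = 392 Ω
R(243 °C) = 392 × (1 + 0.0036×223) = 707 Ω

707 Ω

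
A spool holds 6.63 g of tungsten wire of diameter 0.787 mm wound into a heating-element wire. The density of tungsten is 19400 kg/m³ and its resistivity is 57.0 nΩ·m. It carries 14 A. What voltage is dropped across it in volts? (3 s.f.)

ρ = 57.0 nΩ·m = 5.70×10^-8 Ω·m
A = π(d/2)² = π(3.9350e-04 m)² = 4.8645e-07 m²
L = m/(density·A) = 0.00663/(19400×4.8645e-07) = 0.7025 m
R = ρL/A = (5.70×10^-8)(0.7025)/(4.8645e-07) = 0.08232 Ω
V = IR = 14 × 0.08232 = 1.15 V

1.15 V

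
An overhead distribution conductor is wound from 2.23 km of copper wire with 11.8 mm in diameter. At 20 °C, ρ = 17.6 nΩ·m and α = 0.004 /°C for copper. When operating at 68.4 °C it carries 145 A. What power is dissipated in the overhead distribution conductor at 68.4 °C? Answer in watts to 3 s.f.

9010 W

ρ = 17.6 nΩ·m = 1.76×10^-8 Ω·m
A = π(d/2)² = π(5.9000e-03 m)² = 1.094e-04 m²
R₍20₎ = ρL/A = (1.76×10^-8)(2230)/(1.094e-04) = 0.3589 Ω
R₍68.4₎ = R₍20₎(1 + αΔT) = 0.3589 × (1 + 0.004×48.4) = 0.4284 Ω
P = I²R = (145)² × 0.4284 = 9010 W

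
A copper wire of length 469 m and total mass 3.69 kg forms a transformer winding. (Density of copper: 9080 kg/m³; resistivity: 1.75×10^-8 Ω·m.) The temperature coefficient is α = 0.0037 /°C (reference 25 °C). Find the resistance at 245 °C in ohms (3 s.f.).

17.2 Ω

A = m/(density·L) = 3.69/(9080×469) = 8.6650e-07 m²
R = ρL/A = (1.75×10^-8)(469)/(8.6650e-07) = 9.472 Ω
R(245 °C) = 9.472 × (1 + 0.0037×220) = 17.2 Ω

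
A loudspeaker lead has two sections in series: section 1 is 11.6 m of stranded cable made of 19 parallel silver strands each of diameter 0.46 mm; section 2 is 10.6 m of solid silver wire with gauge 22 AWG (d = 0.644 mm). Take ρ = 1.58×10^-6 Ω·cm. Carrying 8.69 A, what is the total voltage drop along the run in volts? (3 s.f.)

ρ = 1.58×10^-6 Ω·cm = 1.58×10^-8 Ω·m
Section 1: A_strand = π(2.3000e-04)² = 1.662e-07 m²; R₁ = ρL/(N·A_s) = (1.58×10^-8)(11.6)/(19×1.662e-07) = 0.05804 Ω
Section 2: A = π(0.644/2 mm)² = π(3.2200e-04 m)² = 3.257e-07 m²
R₂ = (1.58×10^-8)(10.6)/(3.257e-07) = 0.5142 Ω
R = R₁ + R₂ = 0.5722 Ω
V = IR = 8.69 × 0.5722 = 4.97 V

4.97 V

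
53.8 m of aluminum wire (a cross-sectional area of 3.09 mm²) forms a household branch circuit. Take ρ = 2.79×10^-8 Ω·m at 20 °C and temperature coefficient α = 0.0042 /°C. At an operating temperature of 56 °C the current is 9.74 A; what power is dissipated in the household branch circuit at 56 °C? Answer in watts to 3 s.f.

53.1 W

A = 3.09 mm² = 3.090e-06 m²
R₍20₎ = ρL/A = (2.79×10^-8)(53.8)/(3.090e-06) = 0.4858 Ω
R₍56₎ = R₍20₎(1 + αΔT) = 0.4858 × (1 + 0.0042×36) = 0.5592 Ω
P = I²R = (9.74)² × 0.5592 = 53.1 W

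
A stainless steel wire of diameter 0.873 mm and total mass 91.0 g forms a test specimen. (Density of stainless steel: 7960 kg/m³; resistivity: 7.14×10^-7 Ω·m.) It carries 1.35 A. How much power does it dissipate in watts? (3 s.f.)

41.5 W

A = π(d/2)² = π(4.3650e-04 m)² = 5.9857e-07 m²
L = m/(density·A) = 0.091/(7960×5.9857e-07) = 19.1 m
R = ρL/A = (7.14×10^-7)(19.1)/(5.9857e-07) = 22.78 Ω
P = I²R = (1.35)² × 22.78 = 41.5 W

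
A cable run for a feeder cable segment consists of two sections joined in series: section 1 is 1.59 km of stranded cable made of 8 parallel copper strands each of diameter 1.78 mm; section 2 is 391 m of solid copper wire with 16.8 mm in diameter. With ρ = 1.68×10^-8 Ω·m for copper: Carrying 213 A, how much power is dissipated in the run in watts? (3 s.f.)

Section 1: A_strand = π(8.9000e-04)² = 2.488e-06 m²; R₁ = ρL/(N·A_s) = (1.68×10^-8)(1590)/(8×2.488e-06) = 1.342 Ω
Section 2: A = π(d/2)² = π(8.4000e-03 m)² = 2.217e-04 m²
R₂ = (1.68×10^-8)(391)/(2.217e-04) = 0.02963 Ω
R = R₁ + R₂ = 1.371 Ω
P = I²R = (213)² × 1.371 = 62200 W

62200 W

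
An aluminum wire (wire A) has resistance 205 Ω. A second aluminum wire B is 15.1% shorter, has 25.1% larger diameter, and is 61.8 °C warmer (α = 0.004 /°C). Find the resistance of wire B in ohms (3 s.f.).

139 Ω

R ∝ ρL/d² with ρ ∝ (1+αΔT), so R_B/R_A = (1 − 15.1/100) × (1 + 25.1/100)⁻² × (1 + 0.004×61.8)
= 0.849 × 0.639 × 1.247 = 0.6766
R_B = 0.6766 × 205 = 139 Ω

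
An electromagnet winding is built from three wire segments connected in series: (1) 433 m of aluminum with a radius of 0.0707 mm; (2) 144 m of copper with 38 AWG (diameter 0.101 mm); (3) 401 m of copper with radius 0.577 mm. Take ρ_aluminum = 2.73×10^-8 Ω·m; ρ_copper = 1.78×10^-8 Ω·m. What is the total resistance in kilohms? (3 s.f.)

1.08 kΩ

Seg 1: A = πr² = π(7.0700e-05 m)² = 1.570e-08 m²
R_1 = (2.73×10^-8)(433)/(1.570e-08) = 752.8 Ω
Seg 2: A = π(0.101/2 mm)² = π(5.0500e-05 m)² = 8.012e-09 m²
R_2 = (1.78×10^-8)(144)/(8.012e-09) = 319.9 Ω
Seg 3: A = πr² = π(5.7700e-04 m)² = 1.046e-06 m²
R_3 = (1.78×10^-8)(401)/(1.046e-06) = 6.824 Ω
R_total = R_1 + R_2 + R_3 = 1.08 kΩ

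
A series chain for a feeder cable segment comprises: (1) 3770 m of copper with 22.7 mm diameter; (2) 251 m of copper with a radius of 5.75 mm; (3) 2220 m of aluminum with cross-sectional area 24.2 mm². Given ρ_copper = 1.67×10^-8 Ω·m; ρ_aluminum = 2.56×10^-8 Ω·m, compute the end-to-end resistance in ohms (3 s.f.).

Seg 1: A = π(d/2)² = π(1.1350e-02 m)² = 4.047e-04 m²
R_1 = (1.67×10^-8)(3770)/(4.047e-04) = 0.1556 Ω
Seg 2: A = πr² = π(5.7500e-03 m)² = 1.039e-04 m²
R_2 = (1.67×10^-8)(251)/(1.039e-04) = 0.04036 Ω
Seg 3: A = 24.2 mm² = 2.420e-05 m²
R_3 = (2.56×10^-8)(2220)/(2.420e-05) = 2.348 Ω
R_total = R_1 + R_2 + R_3 = 2.54 Ω

2.54 Ω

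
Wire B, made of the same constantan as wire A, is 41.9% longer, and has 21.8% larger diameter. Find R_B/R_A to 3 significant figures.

R ∝ L/d², so R_B/R_A = (1 + 41.9/100) × (1 + 21.8/100)⁻²
= 1.419 × 0.6741 = 0.957

0.957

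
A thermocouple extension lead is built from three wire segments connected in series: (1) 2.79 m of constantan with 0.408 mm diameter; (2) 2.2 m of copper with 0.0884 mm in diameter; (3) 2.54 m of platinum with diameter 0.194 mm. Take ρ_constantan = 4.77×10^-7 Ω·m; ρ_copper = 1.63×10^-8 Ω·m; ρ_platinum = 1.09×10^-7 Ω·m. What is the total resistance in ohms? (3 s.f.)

Seg 1: A = π(d/2)² = π(2.0400e-04 m)² = 1.307e-07 m²
R_1 = (4.77×10^-7)(2.79)/(1.307e-07) = 10.18 Ω
Seg 2: A = π(d/2)² = π(4.4200e-05 m)² = 6.138e-09 m²
R_2 = (1.63×10^-8)(2.2)/(6.138e-09) = 5.843 Ω
Seg 3: A = π(d/2)² = π(9.7000e-05 m)² = 2.956e-08 m²
R_3 = (1.09×10^-7)(2.54)/(2.956e-08) = 9.366 Ω
R_total = R_1 + R_2 + R_3 = 25.4 Ω

25.4 Ω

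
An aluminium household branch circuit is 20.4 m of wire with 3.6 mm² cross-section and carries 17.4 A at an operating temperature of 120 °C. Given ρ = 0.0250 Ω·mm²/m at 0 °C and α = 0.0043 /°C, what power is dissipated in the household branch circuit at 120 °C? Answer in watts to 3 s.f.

ρ = 0.0250 Ω·mm²/m = 2.50×10^-8 Ω·m
A = 3.6 mm² = 3.600e-06 m²
R₍0₎ = ρL/A = (2.50×10^-8)(20.4)/(3.600e-06) = 0.1417 Ω
R₍120₎ = R₍0₎(1 + αΔT) = 0.1417 × (1 + 0.0043×120) = 0.2148 Ω
P = I²R = (17.4)² × 0.2148 = 65.0 W

65.0 W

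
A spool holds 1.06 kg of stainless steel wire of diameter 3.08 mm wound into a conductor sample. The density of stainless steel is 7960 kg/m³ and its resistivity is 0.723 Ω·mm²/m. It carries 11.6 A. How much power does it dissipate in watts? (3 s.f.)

ρ = 0.723 Ω·mm²/m = 7.23×10^-7 Ω·m
A = π(d/2)² = π(1.5400e-03 m)² = 7.4506e-06 m²
L = m/(density·A) = 1.06/(7960×7.4506e-06) = 17.87 m
R = ρL/A = (7.23×10^-7)(17.87)/(7.4506e-06) = 1.734 Ω
P = I²R = (11.6)² × 1.734 = 233 W

233 W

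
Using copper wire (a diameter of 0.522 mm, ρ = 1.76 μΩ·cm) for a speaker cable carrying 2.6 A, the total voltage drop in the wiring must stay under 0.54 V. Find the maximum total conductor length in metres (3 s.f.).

ρ = 1.76 μΩ·cm = 1.76×10^-8 Ω·m
A = π(d/2)² = π(2.6100e-04 m)² = 2.140e-07 m²
L_max = V_max·A/(1·ρI) = (0.54)(2.140e-07)/(1.76×10^-8×2.6) = 2.53 m

2.53 m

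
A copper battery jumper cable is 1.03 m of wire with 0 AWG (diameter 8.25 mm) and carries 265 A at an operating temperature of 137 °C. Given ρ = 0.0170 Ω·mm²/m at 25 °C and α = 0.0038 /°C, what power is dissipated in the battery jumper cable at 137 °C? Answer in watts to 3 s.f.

ρ = 0.0170 Ω·mm²/m = 1.70×10^-8 Ω·m
A = π(8.25/2 mm)² = π(4.1250e-03 m)² = 5.346e-05 m²
R₍25₎ = ρL/A = (1.70×10^-8)(1.03)/(5.346e-05) = 3.276×10^-4 Ω
R₍137₎ = R₍25₎(1 + αΔT) = 3.276×10^-4 × (1 + 0.0038×112) = 4.670×10^-4 Ω
P = I²R = (265)² × 4.670×10^-4 = 32.8 W

32.8 W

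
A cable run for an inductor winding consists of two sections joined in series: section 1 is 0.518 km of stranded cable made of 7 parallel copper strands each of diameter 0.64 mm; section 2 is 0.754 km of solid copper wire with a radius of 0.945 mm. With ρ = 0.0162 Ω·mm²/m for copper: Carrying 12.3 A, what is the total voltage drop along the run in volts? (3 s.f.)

99.4 V

ρ = 0.0162 Ω·mm²/m = 1.62×10^-8 Ω·m
Section 1: A_strand = π(3.2000e-04)² = 3.217e-07 m²; R₁ = ρL/(N·A_s) = (1.62×10^-8)(518)/(7×3.217e-07) = 3.726 Ω
Section 2: A = πr² = π(9.4500e-04 m)² = 2.806e-06 m²
R₂ = (1.62×10^-8)(754)/(2.806e-06) = 4.354 Ω
R = R₁ + R₂ = 8.08 Ω
V = IR = 12.3 × 8.08 = 99.4 V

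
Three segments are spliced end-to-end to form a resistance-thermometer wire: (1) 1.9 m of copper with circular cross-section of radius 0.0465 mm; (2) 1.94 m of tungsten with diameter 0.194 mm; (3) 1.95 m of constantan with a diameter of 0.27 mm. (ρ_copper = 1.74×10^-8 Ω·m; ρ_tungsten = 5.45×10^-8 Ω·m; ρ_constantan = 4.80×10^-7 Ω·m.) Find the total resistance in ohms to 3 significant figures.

24.8 Ω

Seg 1: A = πr² = π(4.6500e-05 m)² = 6.793e-09 m²
R_1 = (1.74×10^-8)(1.9)/(6.793e-09) = 4.867 Ω
Seg 2: A = π(d/2)² = π(9.7000e-05 m)² = 2.956e-08 m²
R_2 = (5.45×10^-8)(1.94)/(2.956e-08) = 3.577 Ω
Seg 3: A = π(d/2)² = π(1.3500e-04 m)² = 5.726e-08 m²
R_3 = (4.80×10^-7)(1.95)/(5.726e-08) = 16.35 Ω
R_total = R_1 + R_2 + R_3 = 24.8 Ω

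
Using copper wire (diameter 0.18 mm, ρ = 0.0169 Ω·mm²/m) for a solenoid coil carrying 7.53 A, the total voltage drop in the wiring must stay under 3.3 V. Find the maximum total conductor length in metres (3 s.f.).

ρ = 0.0169 Ω·mm²/m = 1.69×10^-8 Ω·m
A = π(d/2)² = π(9.0000e-05 m)² = 2.545e-08 m²
L_max = V_max·A/(1·ρI) = (3.3)(2.545e-08)/(1.69×10^-8×7.53) = 0.660 m

0.660 m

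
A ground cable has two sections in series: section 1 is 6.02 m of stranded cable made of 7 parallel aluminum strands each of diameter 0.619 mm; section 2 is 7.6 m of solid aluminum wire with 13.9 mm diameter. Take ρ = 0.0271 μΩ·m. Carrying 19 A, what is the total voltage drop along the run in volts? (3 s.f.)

1.50 V

ρ = 0.0271 μΩ·m = 2.71×10^-8 Ω·m
Section 1: A_strand = π(3.0950e-04)² = 3.009e-07 m²; R₁ = ρL/(N·A_s) = (2.71×10^-8)(6.02)/(7×3.009e-07) = 0.07745 Ω
Section 2: A = π(d/2)² = π(6.9500e-03 m)² = 1.517e-04 m²
R₂ = (2.71×10^-8)(7.6)/(1.517e-04) = 0.001357 Ω
R = R₁ + R₂ = 0.0788 Ω
V = IR = 19 × 0.0788 = 1.50 V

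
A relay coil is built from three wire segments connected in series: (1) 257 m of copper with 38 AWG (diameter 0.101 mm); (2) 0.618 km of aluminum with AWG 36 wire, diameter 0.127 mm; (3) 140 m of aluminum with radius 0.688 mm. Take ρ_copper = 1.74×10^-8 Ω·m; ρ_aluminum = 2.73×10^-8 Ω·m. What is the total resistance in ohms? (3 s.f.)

Seg 1: A = π(0.101/2 mm)² = π(5.0500e-05 m)² = 8.012e-09 m²
R_1 = (1.74×10^-8)(257)/(8.012e-09) = 558.1 Ω
Seg 2: A = π(0.127/2 mm)² = π(6.3500e-05 m)² = 1.267e-08 m²
R_2 = (2.73×10^-8)(618)/(1.267e-08) = 1332 Ω
Seg 3: A = πr² = π(6.8800e-04 m)² = 1.487e-06 m²
R_3 = (2.73×10^-8)(140)/(1.487e-06) = 2.57 Ω
R_total = R_1 + R_2 + R_3 = 1890 Ω

1890 Ω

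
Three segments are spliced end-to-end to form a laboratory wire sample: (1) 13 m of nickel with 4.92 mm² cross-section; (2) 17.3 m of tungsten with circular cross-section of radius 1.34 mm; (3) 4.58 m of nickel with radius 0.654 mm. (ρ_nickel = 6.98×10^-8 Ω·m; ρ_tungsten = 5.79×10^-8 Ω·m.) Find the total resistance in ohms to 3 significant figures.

0.600 Ω

Seg 1: A = 4.92 mm² = 4.920e-06 m²
R_1 = (6.98×10^-8)(13)/(4.920e-06) = 0.1844 Ω
Seg 2: A = πr² = π(1.3400e-03 m)² = 5.641e-06 m²
R_2 = (5.79×10^-8)(17.3)/(5.641e-06) = 0.1776 Ω
Seg 3: A = πr² = π(6.5400e-04 m)² = 1.344e-06 m²
R_3 = (6.98×10^-8)(4.58)/(1.344e-06) = 0.2379 Ω
R_total = R_1 + R_2 + R_3 = 0.600 Ω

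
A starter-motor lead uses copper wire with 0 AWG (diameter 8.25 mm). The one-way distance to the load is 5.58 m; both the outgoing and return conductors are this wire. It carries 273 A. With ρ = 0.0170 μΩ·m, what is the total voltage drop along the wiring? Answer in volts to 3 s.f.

0.969 V

ρ = 0.0170 μΩ·m = 1.70×10^-8 Ω·m
A = π(8.25/2 mm)² = π(4.1250e-03 m)² = 5.346e-05 m²
Total conductor length (both ways) L = 2 × 5.58 = 11.16 m
R = ρL/A = (1.70×10^-8)(11.16)/(5.346e-05) = 0.003549 Ω
V = IR = 273 × 0.003549 = 0.969 V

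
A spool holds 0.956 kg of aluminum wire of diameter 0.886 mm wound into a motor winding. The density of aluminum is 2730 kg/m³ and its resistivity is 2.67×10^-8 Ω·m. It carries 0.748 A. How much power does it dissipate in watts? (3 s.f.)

A = π(d/2)² = π(4.4300e-04 m)² = 6.1653e-07 m²
L = m/(density·A) = 0.956/(2730×6.1653e-07) = 568 m
R = ρL/A = (2.67×10^-8)(568)/(6.1653e-07) = 24.6 Ω
P = I²R = (0.748)² × 24.6 = 13.8 W

13.8 W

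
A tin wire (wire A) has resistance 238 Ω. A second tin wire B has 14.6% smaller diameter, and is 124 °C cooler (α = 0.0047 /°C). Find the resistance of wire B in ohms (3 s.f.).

R ∝ ρL/d² with ρ ∝ (1+αΔT), so R_B/R_A = (1 − 14.6/100)⁻² × (1 − 0.0047×124)
= 1.371 × 0.4172 = 0.572
R_B = 0.572 × 238 = 136 Ω

136 Ω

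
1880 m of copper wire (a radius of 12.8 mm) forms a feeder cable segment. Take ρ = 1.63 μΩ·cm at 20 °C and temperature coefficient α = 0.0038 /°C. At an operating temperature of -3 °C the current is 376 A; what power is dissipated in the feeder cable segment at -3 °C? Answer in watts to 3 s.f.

7680 W

ρ = 1.63 μΩ·cm = 1.63×10^-8 Ω·m
A = πr² = π(1.2800e-02 m)² = 5.147e-04 m²
R₍20₎ = ρL/A = (1.63×10^-8)(1880)/(5.147e-04) = 0.05954 Ω
R₍-3₎ = R₍20₎(1 + αΔT) = 0.05954 × (1 + 0.0038×-23) = 0.05433 Ω
P = I²R = (376)² × 0.05433 = 7680 W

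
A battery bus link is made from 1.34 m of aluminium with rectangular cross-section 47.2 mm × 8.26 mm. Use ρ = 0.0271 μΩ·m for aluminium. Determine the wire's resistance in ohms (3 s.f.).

ρ = 0.0271 μΩ·m = 2.71×10^-8 Ω·m
A = 47.2 × 8.26 mm² = 390 mm² = 3.899e-04 m²
R = ρL/A = (2.71×10^-8)(1.34 m)/(3.899e-04 m²) = 9.31×10^-5 Ω

9.31×10^-5 Ω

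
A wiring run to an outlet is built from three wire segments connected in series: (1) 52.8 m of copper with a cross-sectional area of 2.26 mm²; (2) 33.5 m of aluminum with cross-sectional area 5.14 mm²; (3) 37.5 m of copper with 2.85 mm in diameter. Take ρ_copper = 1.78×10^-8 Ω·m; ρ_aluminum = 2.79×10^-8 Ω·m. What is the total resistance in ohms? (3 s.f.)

Seg 1: A = 2.26 mm² = 2.260e-06 m²
R_1 = (1.78×10^-8)(52.8)/(2.260e-06) = 0.4159 Ω
Seg 2: A = 5.14 mm² = 5.140e-06 m²
R_2 = (2.79×10^-8)(33.5)/(5.140e-06) = 0.1818 Ω
Seg 3: A = π(d/2)² = π(1.4250e-03 m)² = 6.379e-06 m²
R_3 = (1.78×10^-8)(37.5)/(6.379e-06) = 0.1046 Ω
R_total = R_1 + R_2 + R_3 = 0.702 Ω

0.702 Ω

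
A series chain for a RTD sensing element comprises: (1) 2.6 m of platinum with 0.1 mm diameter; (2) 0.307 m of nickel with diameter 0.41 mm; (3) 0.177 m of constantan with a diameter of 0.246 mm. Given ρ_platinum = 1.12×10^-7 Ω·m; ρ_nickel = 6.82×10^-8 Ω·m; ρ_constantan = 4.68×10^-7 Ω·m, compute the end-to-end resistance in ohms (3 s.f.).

Seg 1: A = π(d/2)² = π(5.0000e-05 m)² = 7.854e-09 m²
R_1 = (1.12×10^-7)(2.6)/(7.854e-09) = 37.08 Ω
Seg 2: A = π(d/2)² = π(2.0500e-04 m)² = 1.320e-07 m²
R_2 = (6.82×10^-8)(0.307)/(1.320e-07) = 0.1586 Ω
Seg 3: A = π(d/2)² = π(1.2300e-04 m)² = 4.753e-08 m²
R_3 = (4.68×10^-7)(0.177)/(4.753e-08) = 1.743 Ω
R_total = R_1 + R_2 + R_3 = 39.0 Ω

39.0 Ω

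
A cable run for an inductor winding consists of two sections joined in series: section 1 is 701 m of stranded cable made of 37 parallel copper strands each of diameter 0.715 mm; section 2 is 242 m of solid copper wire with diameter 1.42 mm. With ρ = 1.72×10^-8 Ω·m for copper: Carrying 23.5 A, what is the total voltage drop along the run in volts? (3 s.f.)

80.8 V

Section 1: A_strand = π(3.5750e-04)² = 4.015e-07 m²; R₁ = ρL/(N·A_s) = (1.72×10^-8)(701)/(37×4.015e-07) = 0.8116 Ω
Section 2: A = π(d/2)² = π(7.1000e-04 m)² = 1.584e-06 m²
R₂ = (1.72×10^-8)(242)/(1.584e-06) = 2.628 Ω
R = R₁ + R₂ = 3.44 Ω
V = IR = 23.5 × 3.44 = 80.8 V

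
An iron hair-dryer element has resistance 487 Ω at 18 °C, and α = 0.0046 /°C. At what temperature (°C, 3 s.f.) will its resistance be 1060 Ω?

274 °C

R = R₀(1 + α(T − T₀)) ⇒ T = T₀ + (R/R₀ − 1)/α
T = 18 + (1060/487 − 1)/0.0046 = 18 + (1.177)/0.0046 = 274 °C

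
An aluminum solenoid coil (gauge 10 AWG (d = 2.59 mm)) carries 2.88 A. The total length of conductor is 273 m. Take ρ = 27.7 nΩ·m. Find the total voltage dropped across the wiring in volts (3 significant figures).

ρ = 27.7 nΩ·m = 2.77×10^-8 Ω·m
A = π(2.59/2 mm)² = π(1.2950e-03 m)² = 5.269e-06 m²
R = ρL/A = (2.77×10^-8)(273)/(5.269e-06) = 1.435 Ω
V = IR = 2.88 × 1.435 = 4.13 V

4.13 V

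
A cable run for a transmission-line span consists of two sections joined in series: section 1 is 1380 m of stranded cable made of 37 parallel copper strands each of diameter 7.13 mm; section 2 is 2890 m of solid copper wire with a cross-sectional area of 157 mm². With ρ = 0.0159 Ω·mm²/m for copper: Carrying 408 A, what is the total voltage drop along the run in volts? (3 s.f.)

ρ = 0.0159 Ω·mm²/m = 1.59×10^-8 Ω·m
Section 1: A_strand = π(3.5650e-03)² = 3.993e-05 m²; R₁ = ρL/(N·A_s) = (1.59×10^-8)(1380)/(37×3.993e-05) = 0.01485 Ω
Section 2: A = 157 mm² = 1.570e-04 m²
R₂ = (1.59×10^-8)(2890)/(1.570e-04) = 0.2927 Ω
R = R₁ + R₂ = 0.3075 Ω
V = IR = 408 × 0.3075 = 125 V

125 V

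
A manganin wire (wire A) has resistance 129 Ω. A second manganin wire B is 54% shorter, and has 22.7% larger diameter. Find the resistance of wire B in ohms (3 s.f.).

39.4 Ω

R ∝ L/d², so R_B/R_A = (1 − 54/100) × (1 + 22.7/100)⁻²
= 0.46 × 0.6642 = 0.3055
R_B = 0.3055 × 129 = 39.4 Ω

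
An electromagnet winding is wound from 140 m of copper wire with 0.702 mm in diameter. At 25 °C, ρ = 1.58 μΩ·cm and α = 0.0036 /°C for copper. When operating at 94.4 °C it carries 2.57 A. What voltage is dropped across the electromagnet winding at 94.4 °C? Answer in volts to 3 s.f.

18.4 V

ρ = 1.58 μΩ·cm = 1.58×10^-8 Ω·m
A = π(d/2)² = π(3.5100e-04 m)² = 3.870e-07 m²
R₍25₎ = ρL/A = (1.58×10^-8)(140)/(3.870e-07) = 5.715 Ω
R₍94.4₎ = R₍25₎(1 + αΔT) = 5.715 × (1 + 0.0036×69.4) = 7.143 Ω
V = IR = 2.57 × 7.143 = 18.4 V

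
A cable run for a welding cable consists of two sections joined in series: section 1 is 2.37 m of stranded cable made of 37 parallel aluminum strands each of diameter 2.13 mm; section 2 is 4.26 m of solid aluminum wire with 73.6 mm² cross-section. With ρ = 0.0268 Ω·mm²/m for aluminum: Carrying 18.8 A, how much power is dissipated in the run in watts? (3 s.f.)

ρ = 0.0268 Ω·mm²/m = 2.68×10^-8 Ω·m
Section 1: A_strand = π(1.0650e-03)² = 3.563e-06 m²; R₁ = ρL/(N·A_s) = (2.68×10^-8)(2.37)/(37×3.563e-06) = 4.818×10^-4 Ω
Section 2: A = 73.6 mm² = 7.360e-05 m²
R₂ = (2.68×10^-8)(4.26)/(7.360e-05) = 0.001551 Ω
R = R₁ + R₂ = 0.002033 Ω
P = I²R = (18.8)² × 0.002033 = 0.719 W

0.719 W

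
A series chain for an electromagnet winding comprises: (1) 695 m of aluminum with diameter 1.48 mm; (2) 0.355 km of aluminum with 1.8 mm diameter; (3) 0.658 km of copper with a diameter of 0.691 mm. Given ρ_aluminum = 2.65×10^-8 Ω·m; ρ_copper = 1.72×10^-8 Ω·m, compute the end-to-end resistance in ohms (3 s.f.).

44.6 Ω

Seg 1: A = π(d/2)² = π(7.4000e-04 m)² = 1.720e-06 m²
R_1 = (2.65×10^-8)(695)/(1.720e-06) = 10.71 Ω
Seg 2: A = π(d/2)² = π(9.0000e-04 m)² = 2.545e-06 m²
R_2 = (2.65×10^-8)(355)/(2.545e-06) = 3.697 Ω
Seg 3: A = π(d/2)² = π(3.4550e-04 m)² = 3.750e-07 m²
R_3 = (1.72×10^-8)(658)/(3.750e-07) = 30.18 Ω
R_total = R_1 + R_2 + R_3 = 44.6 Ω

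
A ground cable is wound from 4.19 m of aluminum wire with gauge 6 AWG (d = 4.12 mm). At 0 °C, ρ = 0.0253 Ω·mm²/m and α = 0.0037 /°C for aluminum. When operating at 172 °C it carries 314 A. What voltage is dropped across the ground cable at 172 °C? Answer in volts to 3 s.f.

4.09 V

ρ = 0.0253 Ω·mm²/m = 2.53×10^-8 Ω·m
A = π(4.12/2 mm)² = π(2.0600e-03 m)² = 1.333e-05 m²
R₍0₎ = ρL/A = (2.53×10^-8)(4.19)/(1.333e-05) = 0.007952 Ω
R₍172₎ = R₍0₎(1 + αΔT) = 0.007952 × (1 + 0.0037×172) = 0.01301 Ω
V = IR = 314 × 0.01301 = 4.09 V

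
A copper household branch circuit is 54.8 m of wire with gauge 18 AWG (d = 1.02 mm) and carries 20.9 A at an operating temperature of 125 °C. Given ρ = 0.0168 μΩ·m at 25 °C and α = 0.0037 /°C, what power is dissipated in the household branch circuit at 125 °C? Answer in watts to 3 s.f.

674 W

ρ = 0.0168 μΩ·m = 1.68×10^-8 Ω·m
A = π(1.02/2 mm)² = π(5.1000e-04 m)² = 8.171e-07 m²
R₍25₎ = ρL/A = (1.68×10^-8)(54.8)/(8.171e-07) = 1.127 Ω
R₍125₎ = R₍25₎(1 + αΔT) = 1.127 × (1 + 0.0037×100) = 1.544 Ω
P = I²R = (20.9)² × 1.544 = 674 W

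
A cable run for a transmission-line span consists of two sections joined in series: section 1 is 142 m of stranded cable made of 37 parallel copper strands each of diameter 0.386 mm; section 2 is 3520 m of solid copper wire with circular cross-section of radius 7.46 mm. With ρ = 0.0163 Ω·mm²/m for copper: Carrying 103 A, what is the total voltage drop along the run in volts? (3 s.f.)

ρ = 0.0163 Ω·mm²/m = 1.63×10^-8 Ω·m
Section 1: A_strand = π(1.9300e-04)² = 1.170e-07 m²; R₁ = ρL/(N·A_s) = (1.63×10^-8)(142)/(37×1.170e-07) = 0.5346 Ω
Section 2: A = πr² = π(7.4600e-03 m)² = 1.748e-04 m²
R₂ = (1.63×10^-8)(3520)/(1.748e-04) = 0.3282 Ω
R = R₁ + R₂ = 0.8627 Ω
V = IR = 103 × 0.8627 = 88.9 V

88.9 V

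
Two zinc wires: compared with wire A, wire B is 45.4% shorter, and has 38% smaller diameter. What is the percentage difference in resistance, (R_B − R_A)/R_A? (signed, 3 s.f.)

R ∝ L/d², so R_B/R_A = (1 − 45.4/100) × (1 − 38/100)⁻²
= 0.546 × 2.602 = 1.42
(R_B − R_A)/R_A = 1.42 − 1 = 42.0%

42.0%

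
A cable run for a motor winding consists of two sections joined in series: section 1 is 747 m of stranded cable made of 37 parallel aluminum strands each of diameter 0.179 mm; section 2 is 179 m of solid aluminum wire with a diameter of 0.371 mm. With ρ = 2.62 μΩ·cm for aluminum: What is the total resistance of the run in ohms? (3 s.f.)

64.4 Ω

ρ = 2.62 μΩ·cm = 2.62×10^-8 Ω·m
Section 1: A_strand = π(8.9500e-05)² = 2.516e-08 m²; R₁ = ρL/(N·A_s) = (2.62×10^-8)(747)/(37×2.516e-08) = 21.02 Ω
Section 2: A = π(d/2)² = π(1.8550e-04 m)² = 1.081e-07 m²
R₂ = (2.62×10^-8)(179)/(1.081e-07) = 43.38 Ω
R = R₁ + R₂ = 64.4 Ω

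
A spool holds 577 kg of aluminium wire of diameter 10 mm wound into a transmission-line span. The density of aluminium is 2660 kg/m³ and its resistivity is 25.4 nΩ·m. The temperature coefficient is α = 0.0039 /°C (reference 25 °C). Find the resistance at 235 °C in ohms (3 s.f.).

ρ = 25.4 nΩ·m = 2.54×10^-8 Ω·m
A = π(d/2)² = π(5.0000e-03 m)² = 7.8540e-05 m²
L = m/(density·A) = 577/(2660×7.8540e-05) = 2762 m
R = ρL/A = (2.54×10^-8)(2762)/(7.8540e-05) = 0.8932 Ω
R(235 °C) = 0.8932 × (1 + 0.0039×210) = 1.62 Ω

1.62 Ω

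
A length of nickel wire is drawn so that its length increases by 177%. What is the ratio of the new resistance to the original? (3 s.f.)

7.67

k = 1 + 177/100 = 2.77; volume constant ⇒ A' = A/k, so R' = k²R.
Factor = 7.67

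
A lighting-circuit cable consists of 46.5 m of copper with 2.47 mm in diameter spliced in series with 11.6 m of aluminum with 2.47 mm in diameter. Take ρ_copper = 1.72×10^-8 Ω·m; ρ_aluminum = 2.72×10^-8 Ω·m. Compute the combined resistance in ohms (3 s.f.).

Segment 1: A = π(d/2)² = π(1.2350e-03 m)² = 4.792e-06 m²
R₁ = ρL/A = (1.72×10^-8)(46.5)/(4.792e-06) = 0.1669 Ω
R₂ = (2.72×10^-8)(11.6)/(4.792e-06) = 0.06585 Ω
R = R₁ + R₂ = 0.233 Ω

0.233 Ω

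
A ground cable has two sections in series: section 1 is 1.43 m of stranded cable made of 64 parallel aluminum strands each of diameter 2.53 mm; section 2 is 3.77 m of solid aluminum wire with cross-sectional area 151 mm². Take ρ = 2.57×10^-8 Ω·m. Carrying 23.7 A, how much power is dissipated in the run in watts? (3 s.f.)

Section 1: A_strand = π(1.2650e-03)² = 5.027e-06 m²; R₁ = ρL/(N·A_s) = (2.57×10^-8)(1.43)/(64×5.027e-06) = 1.142×10^-4 Ω
Section 2: A = 151 mm² = 1.510e-04 m²
R₂ = (2.57×10^-8)(3.77)/(1.510e-04) = 6.416×10^-4 Ω
R = R₁ + R₂ = 7.559×10^-4 Ω
P = I²R = (23.7)² × 7.559×10^-4 = 0.425 W

0.425 W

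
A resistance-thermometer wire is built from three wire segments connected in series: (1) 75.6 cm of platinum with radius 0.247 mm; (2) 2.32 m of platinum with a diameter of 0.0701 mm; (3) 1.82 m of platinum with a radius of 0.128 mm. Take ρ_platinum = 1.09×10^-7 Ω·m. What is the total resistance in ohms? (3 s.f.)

69.8 Ω

Seg 1: A = πr² = π(2.4700e-04 m)² = 1.917e-07 m²
R_1 = (1.09×10^-7)(0.756)/(1.917e-07) = 0.4299 Ω
Seg 2: A = π(d/2)² = π(3.5050e-05 m)² = 3.859e-09 m²
R_2 = (1.09×10^-7)(2.32)/(3.859e-09) = 65.52 Ω
Seg 3: A = πr² = π(1.2800e-04 m)² = 5.147e-08 m²
R_3 = (1.09×10^-7)(1.82)/(5.147e-08) = 3.854 Ω
R_total = R_1 + R_2 + R_3 = 69.8 Ω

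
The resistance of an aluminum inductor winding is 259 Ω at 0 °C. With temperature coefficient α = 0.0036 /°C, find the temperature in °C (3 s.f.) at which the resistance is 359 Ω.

107 °C

R = R₀(1 + α(T − T₀)) ⇒ T = T₀ + (R/R₀ − 1)/α
T = 0 + (359/259 − 1)/0.0036 = 0 + (0.3861)/0.0036 = 107 °C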